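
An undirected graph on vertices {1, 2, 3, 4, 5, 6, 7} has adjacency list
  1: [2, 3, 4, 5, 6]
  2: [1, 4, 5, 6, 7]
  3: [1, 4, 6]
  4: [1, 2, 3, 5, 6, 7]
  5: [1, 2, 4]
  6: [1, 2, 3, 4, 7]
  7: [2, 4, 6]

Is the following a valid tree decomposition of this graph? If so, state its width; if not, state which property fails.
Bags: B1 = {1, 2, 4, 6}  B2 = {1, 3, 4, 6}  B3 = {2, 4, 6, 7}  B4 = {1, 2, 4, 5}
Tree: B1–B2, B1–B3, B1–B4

Yes; width 3.

Vertex coverage: the bags together contain {1, 2, 3, 4, 5, 6, 7}, the full vertex set. Edge coverage: each edge of G has both endpoints in at least one bag. Running intersection: for every vertex, the bags containing it form a connected subtree. All three properties hold, so this is a valid tree decomposition of width max|bag| − 1 = 3, and hence tw(G) ≤ 3.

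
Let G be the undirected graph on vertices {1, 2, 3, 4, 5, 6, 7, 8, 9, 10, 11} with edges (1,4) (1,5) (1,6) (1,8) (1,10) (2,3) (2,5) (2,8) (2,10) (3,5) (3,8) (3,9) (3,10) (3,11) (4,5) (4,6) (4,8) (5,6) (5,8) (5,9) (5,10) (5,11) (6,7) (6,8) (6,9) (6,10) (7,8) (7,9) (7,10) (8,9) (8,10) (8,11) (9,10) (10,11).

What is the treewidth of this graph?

A width-4 tree decomposition is:
Bags: B1 = {5, 6, 8, 9, 10}  B2 = {1, 5, 6, 8, 10}  B3 = {3, 5, 8, 9, 10}  B4 = {6, 7, 8, 9, 10}  B5 = {2, 3, 5, 8, 10}  B6 = {3, 5, 8, 10, 11}  B7 = {1, 4, 5, 6, 8}
Tree: B1–B2, B1–B3, B1–B4, B3–B5, B5–B6, B2–B7
Each bag holds 5 vertices, so the decomposition has width 4, which upper-bounds the treewidth. Conversely, {1, 5, 6, 8, 10} is a clique of size 5, and the vertices of any clique must share a bag in every tree decomposition; so some bag has ≥ 5 vertices and tw(G) ≥ 4. Therefore the treewidth is 4.

4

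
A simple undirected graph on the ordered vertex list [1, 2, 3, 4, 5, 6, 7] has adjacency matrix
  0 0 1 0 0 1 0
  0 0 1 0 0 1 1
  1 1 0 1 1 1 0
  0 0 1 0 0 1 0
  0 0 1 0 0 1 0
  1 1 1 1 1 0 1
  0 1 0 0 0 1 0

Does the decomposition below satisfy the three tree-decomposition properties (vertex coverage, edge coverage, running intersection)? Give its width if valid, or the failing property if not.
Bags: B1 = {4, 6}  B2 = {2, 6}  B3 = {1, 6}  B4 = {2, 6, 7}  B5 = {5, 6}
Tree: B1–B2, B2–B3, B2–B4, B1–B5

A tree decomposition must satisfy three properties: every vertex lies in some bag; for every edge, both endpoints lie together in some bag; and for every vertex, the bags containing it form a connected subtree. Here vertex 3 appears in no bag, so the decomposition is invalid.

No — vertex 3 appears in no bag.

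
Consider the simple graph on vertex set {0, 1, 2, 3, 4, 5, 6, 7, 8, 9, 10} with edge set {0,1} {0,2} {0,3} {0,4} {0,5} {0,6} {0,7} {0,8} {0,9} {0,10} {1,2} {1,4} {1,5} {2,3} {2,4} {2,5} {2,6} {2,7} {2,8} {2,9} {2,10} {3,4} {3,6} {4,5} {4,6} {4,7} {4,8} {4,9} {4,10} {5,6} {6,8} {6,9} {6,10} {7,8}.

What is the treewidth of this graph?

4

A width-4 tree decomposition is:
Bags: B1 = {0, 2, 4, 5, 6}  B2 = {0, 2, 4, 6, 10}  B3 = {0, 2, 4, 6, 9}  B4 = {0, 1, 2, 4, 5}  B5 = {0, 2, 3, 4, 6}  B6 = {0, 2, 4, 6, 8}  B7 = {0, 2, 4, 7, 8}
Tree: B1–B2, B1–B3, B1–B4, B3–B5, B1–B6, B6–B7
Every bag has size at most 5, so the width is 5 − 1 = 4 and tw(G) ≤ 4. For the lower bound, the 5 vertices {0, 1, 2, 4, 5} are pairwise adjacent, and any tree decomposition puts a clique entirely inside one bag — forcing width ≥ 4. Combining the bounds, tw(G) = 4.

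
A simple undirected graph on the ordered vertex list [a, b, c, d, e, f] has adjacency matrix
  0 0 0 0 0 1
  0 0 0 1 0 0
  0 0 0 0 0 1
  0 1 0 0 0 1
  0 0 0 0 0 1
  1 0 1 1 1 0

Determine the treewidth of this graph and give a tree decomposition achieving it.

Treewidth 1.
One such decomposition:
Bags: B1 = {a, f}  B2 = {c, f}  B3 = {d, f}  B4 = {b, d}  B5 = {e, f}
Tree: B1–B2, B2–B3, B3–B4, B1–B5

Every bag has size at most 2, so the width is 2 − 1 = 1 and tw(G) ≤ 1. Since G has at least one edge (e.g. a–f), it is not an edgeless graph, so tw(G) ≥ 1. Combining the bounds, tw(G) = 1.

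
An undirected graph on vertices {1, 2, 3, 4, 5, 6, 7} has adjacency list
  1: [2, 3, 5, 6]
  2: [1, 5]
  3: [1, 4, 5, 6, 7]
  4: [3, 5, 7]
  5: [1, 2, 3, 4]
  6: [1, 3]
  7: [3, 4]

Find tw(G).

A width-2 tree decomposition is:
Bags: B1 = {1, 3, 5}  B2 = {1, 2, 5}  B3 = {3, 4, 5}  B4 = {3, 4, 7}  B5 = {1, 3, 6}
Tree: B1–B2, B1–B3, B3–B4, B1–B5
Every bag has size at most 3, so the width is 3 − 1 = 2 and tw(G) ≤ 2. Conversely, {1, 2, 5} is a clique of size 3, and the vertices of any clique must share a bag in every tree decomposition; so some bag has ≥ 3 vertices and tw(G) ≥ 2. The upper and lower bounds meet at 2, so that is the treewidth.

2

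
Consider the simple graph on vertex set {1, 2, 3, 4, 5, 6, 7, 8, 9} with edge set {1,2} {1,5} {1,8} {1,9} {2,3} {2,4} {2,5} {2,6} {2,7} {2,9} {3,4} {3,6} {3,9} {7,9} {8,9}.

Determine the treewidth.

2

A width-2 tree decomposition is:
Bags: B1 = {2, 7, 9}  B2 = {1, 2, 9}  B3 = {2, 3, 9}  B4 = {2, 3, 6}  B5 = {2, 3, 4}  B6 = {1, 8, 9}  B7 = {1, 2, 5}
Tree: B1–B2, B1–B3, B3–B4, B4–B5, B2–B6, B2–B7
Every bag has size at most 3, so the width is 3 − 1 = 2 and tw(G) ≤ 2. For the lower bound, the 3 vertices {1, 8, 9} are pairwise adjacent, and any tree decomposition puts a clique entirely inside one bag — forcing width ≥ 2. Therefore the treewidth is 2.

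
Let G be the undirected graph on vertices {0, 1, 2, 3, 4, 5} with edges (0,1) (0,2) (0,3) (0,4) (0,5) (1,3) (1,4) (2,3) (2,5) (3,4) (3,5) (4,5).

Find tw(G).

3

A width-3 tree decomposition is:
Bags: B1 = {0, 3, 4, 5}  B2 = {0, 1, 3, 4}  B3 = {0, 2, 3, 5}
Tree: B1–B2, B1–B3
Every bag has size at most 4, so the width is 4 − 1 = 3 and tw(G) ≤ 3. On the other hand G contains the 4-clique {0, 2, 3, 5}. A clique must lie in a single bag of any decomposition, so no decomposition can have width below 3. Therefore the treewidth is 3.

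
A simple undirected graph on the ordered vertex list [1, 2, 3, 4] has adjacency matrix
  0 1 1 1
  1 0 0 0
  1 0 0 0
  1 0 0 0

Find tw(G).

1

A width-1 tree decomposition is:
Bags: B1 = {1, 4}  B2 = {1, 3}  B3 = {1, 2}
Tree: B1–B2, B2–B3
Each bag holds 2 vertices, so the decomposition has width 1, which upper-bounds the treewidth. G has an edge, so its treewidth is at least 1. Therefore the treewidth is 1.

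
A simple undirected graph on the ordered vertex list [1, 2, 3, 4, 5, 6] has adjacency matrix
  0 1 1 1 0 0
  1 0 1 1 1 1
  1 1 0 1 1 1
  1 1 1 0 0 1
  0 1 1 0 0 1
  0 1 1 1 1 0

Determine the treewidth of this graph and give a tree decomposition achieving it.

Every bag has size at most 4, so the width is 4 − 1 = 3 and tw(G) ≤ 3. For the lower bound, the 4 vertices {1, 2, 3, 4} are pairwise adjacent, and any tree decomposition puts a clique entirely inside one bag — forcing width ≥ 3. The upper and lower bounds meet at 3, so that is the treewidth.

Treewidth 3.
Bags: B1 = {2, 3, 4, 6}  B2 = {1, 2, 3, 4}  B3 = {2, 3, 5, 6}
Tree: B1–B2, B1–B3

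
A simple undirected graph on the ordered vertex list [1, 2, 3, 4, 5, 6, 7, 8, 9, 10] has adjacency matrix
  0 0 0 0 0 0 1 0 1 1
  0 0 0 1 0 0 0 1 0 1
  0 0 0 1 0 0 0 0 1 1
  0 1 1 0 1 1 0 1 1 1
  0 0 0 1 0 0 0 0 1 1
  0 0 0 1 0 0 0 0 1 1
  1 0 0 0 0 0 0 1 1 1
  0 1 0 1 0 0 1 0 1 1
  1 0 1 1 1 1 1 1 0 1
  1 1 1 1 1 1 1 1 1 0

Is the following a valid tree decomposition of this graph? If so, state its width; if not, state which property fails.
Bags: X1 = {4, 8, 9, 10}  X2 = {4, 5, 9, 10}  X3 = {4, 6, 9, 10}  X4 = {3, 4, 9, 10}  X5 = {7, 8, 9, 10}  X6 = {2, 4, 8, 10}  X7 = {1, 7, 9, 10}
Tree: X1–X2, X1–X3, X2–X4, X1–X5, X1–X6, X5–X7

Yes; width 3.

Checking the three conditions: (i) the bags cover all of {1, 2, 3, 4, 5, 6, 7, 8, 9, 10}; (ii) for each edge, some bag contains both endpoints; (iii) the bags containing any fixed vertex form a subtree. All hold, so the decomposition is valid with width 4 − 1 = 3.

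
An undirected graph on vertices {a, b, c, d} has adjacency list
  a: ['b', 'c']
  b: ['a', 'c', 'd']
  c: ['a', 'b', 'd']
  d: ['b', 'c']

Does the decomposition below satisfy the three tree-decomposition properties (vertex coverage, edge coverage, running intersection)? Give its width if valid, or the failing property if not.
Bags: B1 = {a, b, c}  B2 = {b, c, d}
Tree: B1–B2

Vertex coverage: the bags together contain {a, b, c, d}, the full vertex set. Edge coverage: each edge of G has both endpoints in at least one bag. Running intersection: for every vertex, the bags containing it form a connected subtree. All three properties hold, so this is a valid tree decomposition of width max|bag| − 1 = 2, and hence tw(G) ≤ 2.

Yes; width 2.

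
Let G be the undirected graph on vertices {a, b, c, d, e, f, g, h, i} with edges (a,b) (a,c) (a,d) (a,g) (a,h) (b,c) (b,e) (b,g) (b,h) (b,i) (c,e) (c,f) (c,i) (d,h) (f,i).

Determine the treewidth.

2

A width-2 tree decomposition is:
Bags: B1 = {a, b, c}  B2 = {b, c, i}  B3 = {a, b, h}  B4 = {a, d, h}  B5 = {b, c, e}  B6 = {c, f, i}  B7 = {a, b, g}
Tree: B1–B2, B1–B3, B3–B4, B2–B5, B2–B6, B3–B7
The largest bag has 3 vertices, giving width 2; this decomposition certifies tw(G) ≤ 2. For the lower bound, the 3 vertices {a, d, h} are pairwise adjacent, and any tree decomposition puts a clique entirely inside one bag — forcing width ≥ 2. Hence tw(G) = 2 exactly.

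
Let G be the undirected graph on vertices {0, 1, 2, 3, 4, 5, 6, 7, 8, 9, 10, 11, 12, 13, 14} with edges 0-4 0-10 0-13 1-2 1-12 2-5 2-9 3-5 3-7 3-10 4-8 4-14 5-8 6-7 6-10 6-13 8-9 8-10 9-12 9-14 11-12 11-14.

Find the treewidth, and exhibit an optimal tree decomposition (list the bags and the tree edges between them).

Treewidth 3.
One optimal decomposition is:
Bags: B1 = {0, 6, 7, 13}  B2 = {0, 6, 7, 10}  B3 = {0, 3, 7, 10}  B4 = {0, 3, 4, 10}  B5 = {3, 4, 8, 10}  B6 = {3, 4, 5, 8}  B7 = {4, 5, 8, 14}  B8 = {5, 8, 9, 14}  B9 = {2, 5, 9, 14}  B10 = {2, 9, 11, 14}  B11 = {2, 9, 11, 12}  B12 = {1, 2, 11, 12}
Tree: B1–B2, B2–B3, B3–B4, B4–B5, B5–B6, B6–B7, B7–B8, B8–B9, B9–B10, B10–B11, B11–B12

Each bag holds 4 vertices, so the decomposition has width 3, which upper-bounds the treewidth. For the lower bound: the 4 vertex sets {6,7,13}, {0}, {10}, {3,4,5,8} are disjoint, each induces a connected subgraph, and every pair is joined by at least one edge of G. Contracting each set to a single vertex therefore yields K_{4} as a minor, and since treewidth is minor-monotone, tw(G) ≥ tw(K_{4}) = 3. The upper and lower bounds meet at 3, so that is the treewidth.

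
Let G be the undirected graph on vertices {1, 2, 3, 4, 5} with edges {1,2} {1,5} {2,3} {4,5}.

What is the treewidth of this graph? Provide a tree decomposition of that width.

Treewidth 1.
Bags: B1 = {2, 3}  B2 = {1, 2}  B3 = {1, 5}  B4 = {4, 5}
Tree: B1–B2, B2–B3, B3–B4

The largest bag has 2 vertices, giving width 1; this decomposition certifies tw(G) ≤ 1. Since G has at least one edge (e.g. 3–2), it is not an edgeless graph, so tw(G) ≥ 1. Therefore the treewidth is 1.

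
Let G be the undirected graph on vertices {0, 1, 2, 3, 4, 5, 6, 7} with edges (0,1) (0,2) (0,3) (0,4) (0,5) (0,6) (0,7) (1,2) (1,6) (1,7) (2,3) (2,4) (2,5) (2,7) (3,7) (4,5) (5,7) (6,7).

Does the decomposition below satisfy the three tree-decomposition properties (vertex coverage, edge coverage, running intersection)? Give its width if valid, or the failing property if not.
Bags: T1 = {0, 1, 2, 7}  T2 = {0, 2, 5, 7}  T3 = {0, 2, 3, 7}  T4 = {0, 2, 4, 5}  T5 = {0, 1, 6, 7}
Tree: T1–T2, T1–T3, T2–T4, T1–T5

Every vertex of G appears in some bag (union = {0, 1, 2, 3, 4, 5, 6, 7}); every edge is covered by a bag; and for each vertex v the set of bags containing v is connected in the bag tree. The decomposition is therefore valid. The largest bag has 4 vertices, so the width is 3.

Yes; width 3.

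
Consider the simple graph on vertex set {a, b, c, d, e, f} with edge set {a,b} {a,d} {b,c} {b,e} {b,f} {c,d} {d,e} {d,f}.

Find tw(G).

A width-2 tree decomposition is:
Bags: B1 = {b, c, d}  B2 = {b, d, f}  B3 = {b, d, e}  B4 = {a, b, d}
Tree: B1–B2, B2–B3, B3–B4
Each bag holds 3 vertices, so the decomposition has width 2, which upper-bounds the treewidth. Since b–c–d–f–b is a cycle in G, G is not acyclic. Forests are exactly the graphs of treewidth ≤ 1, so tw(G) ≥ 2. Hence tw(G) = 2 exactly.

2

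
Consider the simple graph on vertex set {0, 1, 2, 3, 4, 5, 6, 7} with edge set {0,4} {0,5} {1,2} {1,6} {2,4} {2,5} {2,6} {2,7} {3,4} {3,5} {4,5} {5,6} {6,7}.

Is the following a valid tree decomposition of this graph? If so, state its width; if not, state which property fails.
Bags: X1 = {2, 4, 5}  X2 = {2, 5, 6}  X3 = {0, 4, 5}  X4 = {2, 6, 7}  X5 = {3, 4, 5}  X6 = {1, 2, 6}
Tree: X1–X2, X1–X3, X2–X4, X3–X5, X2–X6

Yes; width 2.

Vertex coverage: the bags together contain {0, 1, 2, 3, 4, 5, 6, 7}, the full vertex set. Edge coverage: each edge of G has both endpoints in at least one bag. Running intersection: for every vertex, the bags containing it form a connected subtree. All three properties hold, so this is a valid tree decomposition of width max|bag| − 1 = 2, and hence tw(G) ≤ 2.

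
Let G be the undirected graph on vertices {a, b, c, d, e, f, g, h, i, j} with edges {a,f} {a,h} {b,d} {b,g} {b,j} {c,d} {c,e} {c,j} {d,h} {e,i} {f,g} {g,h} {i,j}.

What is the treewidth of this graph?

2

A width-2 tree decomposition is:
Bags: B1 = {c, e, i}  B2 = {c, i, j}  B3 = {c, d, j}  B4 = {b, d, j}  B5 = {b, d, h}  B6 = {b, g, h}  B7 = {a, g, h}  B8 = {a, f, g}
Tree: B1–B2, B2–B3, B3–B4, B4–B5, B5–B6, B6–B7, B7–B8
The largest bag has 3 vertices, giving width 2; this decomposition certifies tw(G) ≤ 2. For the lower bound, G contains the cycle e–i–j–c–e, so G is not a forest; only forests have treewidth ≤ 1, hence tw(G) ≥ 2. Combining the bounds, tw(G) = 2.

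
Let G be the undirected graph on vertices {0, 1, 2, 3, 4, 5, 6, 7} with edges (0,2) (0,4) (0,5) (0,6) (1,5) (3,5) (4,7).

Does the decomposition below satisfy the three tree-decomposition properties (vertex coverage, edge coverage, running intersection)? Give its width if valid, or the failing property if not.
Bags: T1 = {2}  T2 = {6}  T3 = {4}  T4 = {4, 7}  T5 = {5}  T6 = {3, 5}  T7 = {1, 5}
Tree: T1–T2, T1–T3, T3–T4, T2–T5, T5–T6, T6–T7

A tree decomposition must satisfy three properties: every vertex lies in some bag; for every edge, both endpoints lie together in some bag; and for every vertex, the bags containing it form a connected subtree. Here vertex 0 appears in no bag, so the decomposition is invalid.

No — vertex 0 appears in no bag.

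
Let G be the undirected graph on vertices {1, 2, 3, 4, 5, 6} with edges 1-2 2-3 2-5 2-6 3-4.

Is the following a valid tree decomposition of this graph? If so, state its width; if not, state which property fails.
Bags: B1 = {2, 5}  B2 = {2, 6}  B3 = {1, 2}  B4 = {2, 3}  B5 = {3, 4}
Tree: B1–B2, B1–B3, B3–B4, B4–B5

Yes; width 1.

Vertex coverage: the bags together contain {1, 2, 3, 4, 5, 6}, the full vertex set. Edge coverage: each edge of G has both endpoints in at least one bag. Running intersection: for every vertex, the bags containing it form a connected subtree. All three properties hold, so this is a valid tree decomposition of width max|bag| − 1 = 1, and hence tw(G) ≤ 1.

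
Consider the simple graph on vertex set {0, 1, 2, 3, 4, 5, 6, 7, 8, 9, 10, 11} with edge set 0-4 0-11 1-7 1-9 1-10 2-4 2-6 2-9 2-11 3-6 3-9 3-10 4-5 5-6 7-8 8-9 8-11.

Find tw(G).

A width-3 tree decomposition is:
Bags: B1 = {1, 3, 7, 10}  B2 = {1, 3, 7, 9}  B3 = {3, 7, 8, 9}  B4 = {3, 6, 8, 9}  B5 = {2, 6, 8, 9}  B6 = {2, 6, 8, 11}  B7 = {2, 5, 6, 11}  B8 = {2, 4, 5, 11}  B9 = {0, 4, 5, 11}
Tree: B1–B2, B2–B3, B3–B4, B4–B5, B5–B6, B6–B7, B7–B8, B8–B9
The largest bag has 4 vertices, giving width 3; this decomposition certifies tw(G) ≤ 3. For the lower bound: the 4 vertex sets {1,7,10}, {3}, {9}, {2,6,8,11} are disjoint, each induces a connected subgraph, and every pair is joined by at least one edge of G. Contracting each set to a single vertex therefore yields K_{4} as a minor, and since treewidth is minor-monotone, tw(G) ≥ tw(K_{4}) = 3. Therefore the treewidth is 3.

3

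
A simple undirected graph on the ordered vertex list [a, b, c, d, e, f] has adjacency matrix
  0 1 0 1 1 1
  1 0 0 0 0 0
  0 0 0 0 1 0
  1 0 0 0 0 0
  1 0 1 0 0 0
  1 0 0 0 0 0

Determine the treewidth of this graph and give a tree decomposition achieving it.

The largest bag has 2 vertices, giving width 1; this decomposition certifies tw(G) ≤ 1. Any graph with an edge has treewidth ≥ 1, and G has the edge a–e. Therefore the treewidth is 1.

Treewidth 1.
One such decomposition:
Bags: B1 = {a, e}  B2 = {a, f}  B3 = {c, e}  B4 = {a, d}  B5 = {a, b}
Tree: B1–B2, B1–B3, B2–B4, B2–B5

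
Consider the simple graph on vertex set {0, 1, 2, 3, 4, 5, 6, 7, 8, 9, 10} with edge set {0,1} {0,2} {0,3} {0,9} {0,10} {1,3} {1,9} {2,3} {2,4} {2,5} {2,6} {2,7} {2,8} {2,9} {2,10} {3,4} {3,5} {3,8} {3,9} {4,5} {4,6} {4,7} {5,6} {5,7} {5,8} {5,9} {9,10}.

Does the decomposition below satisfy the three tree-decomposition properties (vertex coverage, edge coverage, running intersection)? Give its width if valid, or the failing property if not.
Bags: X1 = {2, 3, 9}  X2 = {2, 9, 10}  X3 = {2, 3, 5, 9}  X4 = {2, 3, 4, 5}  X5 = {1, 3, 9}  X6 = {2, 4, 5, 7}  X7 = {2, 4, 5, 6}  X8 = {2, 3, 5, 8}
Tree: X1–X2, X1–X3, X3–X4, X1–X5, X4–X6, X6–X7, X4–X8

A tree decomposition must satisfy three properties: every vertex lies in some bag; for every edge, both endpoints lie together in some bag; and for every vertex, the bags containing it form a connected subtree. Here vertex 0 appears in no bag, so the decomposition is invalid.

No — vertex 0 appears in no bag.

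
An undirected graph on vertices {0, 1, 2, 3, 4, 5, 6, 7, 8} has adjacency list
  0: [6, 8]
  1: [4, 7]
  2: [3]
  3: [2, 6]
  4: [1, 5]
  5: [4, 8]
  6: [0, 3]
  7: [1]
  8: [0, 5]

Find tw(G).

1

A width-1 tree decomposition is:
Bags: B1 = {2, 3}  B2 = {3, 6}  B3 = {0, 6}  B4 = {0, 8}  B5 = {5, 8}  B6 = {4, 5}  B7 = {1, 4}  B8 = {1, 7}
Tree: B1–B2, B2–B3, B3–B4, B4–B5, B5–B6, B6–B7, B7–B8
Each bag holds 2 vertices, so the decomposition has width 1, which upper-bounds the treewidth. Since G has at least one edge (e.g. 2–3), it is not an edgeless graph, so tw(G) ≥ 1. Therefore the treewidth is 1.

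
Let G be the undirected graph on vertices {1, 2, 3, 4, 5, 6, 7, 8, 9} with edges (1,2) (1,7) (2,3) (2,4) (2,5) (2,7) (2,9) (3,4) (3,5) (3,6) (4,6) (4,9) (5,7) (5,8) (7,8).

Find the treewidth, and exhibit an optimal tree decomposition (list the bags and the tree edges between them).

The largest bag has 3 vertices, giving width 2; this decomposition certifies tw(G) ≤ 2. Conversely, {5, 7, 8} is a clique of size 3, and the vertices of any clique must share a bag in every tree decomposition; so some bag has ≥ 3 vertices and tw(G) ≥ 2. Combining the bounds, tw(G) = 2.

Treewidth 2.
One such decomposition:
Bags: B1 = {2, 3, 5}  B2 = {2, 3, 4}  B3 = {2, 5, 7}  B4 = {5, 7, 8}  B5 = {2, 4, 9}  B6 = {3, 4, 6}  B7 = {1, 2, 7}
Tree: B1–B2, B1–B3, B3–B4, B2–B5, B2–B6, B3–B7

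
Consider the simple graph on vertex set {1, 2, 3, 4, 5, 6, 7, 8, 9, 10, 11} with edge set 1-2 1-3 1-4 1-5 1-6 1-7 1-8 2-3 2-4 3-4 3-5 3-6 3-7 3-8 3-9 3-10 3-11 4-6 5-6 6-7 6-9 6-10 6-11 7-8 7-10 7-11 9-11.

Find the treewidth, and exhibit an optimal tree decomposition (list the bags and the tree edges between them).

Each bag holds 4 vertices, so the decomposition has width 3, which upper-bounds the treewidth. Conversely, {1, 3, 7, 8} is a clique of size 4, and the vertices of any clique must share a bag in every tree decomposition; so some bag has ≥ 4 vertices and tw(G) ≥ 3. Hence tw(G) = 3 exactly.

Treewidth 3.
One such decomposition:
Bags: B1 = {1, 3, 6, 7}  B2 = {1, 3, 4, 6}  B3 = {1, 2, 3, 4}  B4 = {1, 3, 5, 6}  B5 = {1, 3, 7, 8}  B6 = {3, 6, 7, 11}  B7 = {3, 6, 9, 11}  B8 = {3, 6, 7, 10}
Tree: B1–B2, B2–B3, B2–B4, B1–B5, B1–B6, B6–B7, B1–B8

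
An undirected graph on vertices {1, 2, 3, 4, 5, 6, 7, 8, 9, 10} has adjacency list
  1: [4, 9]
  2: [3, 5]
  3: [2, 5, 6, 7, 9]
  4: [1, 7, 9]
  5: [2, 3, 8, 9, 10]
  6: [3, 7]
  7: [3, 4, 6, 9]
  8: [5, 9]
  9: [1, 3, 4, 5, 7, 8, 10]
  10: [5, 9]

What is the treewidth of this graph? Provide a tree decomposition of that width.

The largest bag has 3 vertices, giving width 2; this decomposition certifies tw(G) ≤ 2. Conversely, {1, 4, 9} is a clique of size 3, and the vertices of any clique must share a bag in every tree decomposition; so some bag has ≥ 3 vertices and tw(G) ≥ 2. Combining the bounds, tw(G) = 2.

Treewidth 2.
One such decomposition:
Bags: B1 = {3, 7, 9}  B2 = {3, 5, 9}  B3 = {4, 7, 9}  B4 = {1, 4, 9}  B5 = {5, 8, 9}  B6 = {2, 3, 5}  B7 = {3, 6, 7}  B8 = {5, 9, 10}
Tree: B1–B2, B1–B3, B3–B4, B2–B5, B2–B6, B1–B7, B5–B8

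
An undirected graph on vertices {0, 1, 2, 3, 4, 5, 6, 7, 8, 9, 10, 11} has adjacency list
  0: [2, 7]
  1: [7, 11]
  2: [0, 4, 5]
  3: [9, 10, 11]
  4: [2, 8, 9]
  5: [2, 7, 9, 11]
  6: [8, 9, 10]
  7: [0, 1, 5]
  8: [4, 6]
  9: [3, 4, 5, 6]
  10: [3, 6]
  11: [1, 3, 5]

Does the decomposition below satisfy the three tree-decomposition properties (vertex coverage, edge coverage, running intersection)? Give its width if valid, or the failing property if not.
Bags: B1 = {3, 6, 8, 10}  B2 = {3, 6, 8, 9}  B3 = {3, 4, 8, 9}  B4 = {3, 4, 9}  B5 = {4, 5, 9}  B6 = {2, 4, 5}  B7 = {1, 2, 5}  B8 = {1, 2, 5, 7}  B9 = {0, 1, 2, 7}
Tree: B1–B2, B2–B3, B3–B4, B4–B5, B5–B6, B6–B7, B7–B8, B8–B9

No — vertex 11 appears in no bag.

A tree decomposition must satisfy three properties: every vertex lies in some bag; for every edge, both endpoints lie together in some bag; and for every vertex, the bags containing it form a connected subtree. Here vertex 11 appears in no bag, so the decomposition is invalid.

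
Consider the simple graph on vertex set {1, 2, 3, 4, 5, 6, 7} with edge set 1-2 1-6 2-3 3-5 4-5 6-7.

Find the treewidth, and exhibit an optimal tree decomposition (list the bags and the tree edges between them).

Treewidth 1.
One optimal decomposition is:
Bags: B1 = {4, 5}  B2 = {3, 5}  B3 = {2, 3}  B4 = {1, 2}  B5 = {1, 6}  B6 = {6, 7}
Tree: B1–B2, B2–B3, B3–B4, B4–B5, B5–B6

Each bag holds 2 vertices, so the decomposition has width 1, which upper-bounds the treewidth. Since G has at least one edge (e.g. 4–5), it is not an edgeless graph, so tw(G) ≥ 1. Combining the bounds, tw(G) = 1.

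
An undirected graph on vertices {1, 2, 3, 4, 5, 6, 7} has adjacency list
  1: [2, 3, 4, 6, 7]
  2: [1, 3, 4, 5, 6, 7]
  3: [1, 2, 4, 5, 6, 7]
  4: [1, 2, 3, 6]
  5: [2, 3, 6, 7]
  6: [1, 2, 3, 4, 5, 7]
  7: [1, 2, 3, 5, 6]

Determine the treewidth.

4

A width-4 tree decomposition is:
Bags: B1 = {1, 2, 3, 6, 7}  B2 = {1, 2, 3, 4, 6}  B3 = {2, 3, 5, 6, 7}
Tree: B1–B2, B1–B3
Every bag has size at most 5, so the width is 5 − 1 = 4 and tw(G) ≤ 4. Conversely, {1, 2, 3, 4, 6} is a clique of size 5, and the vertices of any clique must share a bag in every tree decomposition; so some bag has ≥ 5 vertices and tw(G) ≥ 4. Combining the bounds, tw(G) = 4.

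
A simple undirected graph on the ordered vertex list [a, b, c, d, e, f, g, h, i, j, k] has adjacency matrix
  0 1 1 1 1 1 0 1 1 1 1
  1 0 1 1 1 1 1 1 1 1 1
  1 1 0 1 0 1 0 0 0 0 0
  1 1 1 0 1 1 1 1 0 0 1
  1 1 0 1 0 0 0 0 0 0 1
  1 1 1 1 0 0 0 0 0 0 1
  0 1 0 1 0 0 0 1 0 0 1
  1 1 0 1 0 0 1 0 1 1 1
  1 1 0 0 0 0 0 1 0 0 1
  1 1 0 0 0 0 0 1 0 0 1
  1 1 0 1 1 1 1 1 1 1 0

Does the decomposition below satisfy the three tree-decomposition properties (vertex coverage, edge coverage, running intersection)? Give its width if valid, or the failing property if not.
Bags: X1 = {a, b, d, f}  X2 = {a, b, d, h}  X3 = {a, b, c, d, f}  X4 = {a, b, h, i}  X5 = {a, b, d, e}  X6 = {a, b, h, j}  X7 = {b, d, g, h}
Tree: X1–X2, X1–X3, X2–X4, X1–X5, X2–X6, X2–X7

No — vertex k appears in no bag.

A tree decomposition must satisfy three properties: every vertex lies in some bag; for every edge, both endpoints lie together in some bag; and for every vertex, the bags containing it form a connected subtree. Here vertex k appears in no bag, so the decomposition is invalid.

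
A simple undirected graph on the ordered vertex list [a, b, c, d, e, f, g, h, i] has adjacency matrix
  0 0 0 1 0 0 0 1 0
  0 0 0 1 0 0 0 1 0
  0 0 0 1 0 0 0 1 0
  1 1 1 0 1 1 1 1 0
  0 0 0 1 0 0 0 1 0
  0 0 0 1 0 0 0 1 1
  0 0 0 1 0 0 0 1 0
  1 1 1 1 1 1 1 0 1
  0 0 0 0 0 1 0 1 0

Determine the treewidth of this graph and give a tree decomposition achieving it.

Treewidth 2.
Bags: B1 = {d, g, h}  B2 = {d, f, h}  B3 = {d, e, h}  B4 = {b, d, h}  B5 = {a, d, h}  B6 = {f, h, i}  B7 = {c, d, h}
Tree: B1–B2, B1–B3, B2–B4, B1–B5, B2–B6, B3–B7

Each bag holds 3 vertices, so the decomposition has width 2, which upper-bounds the treewidth. For the lower bound, the 3 vertices {d, f, h} are pairwise adjacent, and any tree decomposition puts a clique entirely inside one bag — forcing width ≥ 2. Therefore the treewidth is 2.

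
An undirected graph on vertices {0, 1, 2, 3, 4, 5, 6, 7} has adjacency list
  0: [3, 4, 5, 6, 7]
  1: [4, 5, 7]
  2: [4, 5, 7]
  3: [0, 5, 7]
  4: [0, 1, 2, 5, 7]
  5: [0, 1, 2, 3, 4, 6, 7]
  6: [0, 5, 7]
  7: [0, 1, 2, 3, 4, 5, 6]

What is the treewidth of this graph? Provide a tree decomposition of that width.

Every bag has size at most 4, so the width is 4 − 1 = 3 and tw(G) ≤ 3. Conversely, {0, 3, 5, 7} is a clique of size 4, and the vertices of any clique must share a bag in every tree decomposition; so some bag has ≥ 4 vertices and tw(G) ≥ 3. Hence tw(G) = 3 exactly.

Treewidth 3.
One such decomposition:
Bags: B1 = {0, 4, 5, 7}  B2 = {0, 3, 5, 7}  B3 = {2, 4, 5, 7}  B4 = {1, 4, 5, 7}  B5 = {0, 5, 6, 7}
Tree: B1–B2, B1–B3, B3–B4, B2–B5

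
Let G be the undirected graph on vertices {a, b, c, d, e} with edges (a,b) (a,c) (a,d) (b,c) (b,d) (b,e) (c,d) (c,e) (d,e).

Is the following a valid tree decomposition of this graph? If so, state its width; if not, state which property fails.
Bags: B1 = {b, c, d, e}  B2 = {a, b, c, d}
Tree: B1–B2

Vertex coverage: the bags together contain {a, b, c, d, e}, the full vertex set. Edge coverage: each edge of G has both endpoints in at least one bag. Running intersection: for every vertex, the bags containing it form a connected subtree. All three properties hold, so this is a valid tree decomposition of width max|bag| − 1 = 3, and hence tw(G) ≤ 3.

Yes; width 3.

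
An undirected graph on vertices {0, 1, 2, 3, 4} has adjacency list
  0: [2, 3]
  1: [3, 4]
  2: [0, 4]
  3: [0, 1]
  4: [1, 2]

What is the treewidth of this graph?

A width-2 tree decomposition is:
Bags: B1 = {0, 1, 3}  B2 = {0, 1, 2}  B3 = {1, 2, 4}
Tree: B1–B2, B2–B3
Each bag holds 3 vertices, so the decomposition has width 2, which upper-bounds the treewidth. Since 1–3–0–2–4–1 is a cycle in G, G is not acyclic. Forests are exactly the graphs of treewidth ≤ 1, so tw(G) ≥ 2. Combining the bounds, tw(G) = 2.

2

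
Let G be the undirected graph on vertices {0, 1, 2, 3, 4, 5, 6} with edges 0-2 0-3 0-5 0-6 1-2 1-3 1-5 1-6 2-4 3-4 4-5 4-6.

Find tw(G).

3

A width-3 tree decomposition is:
Bags: B1 = {0, 1, 4, 5}  B2 = {0, 1, 4, 6}  B3 = {0, 1, 2, 4}  B4 = {0, 1, 3, 4}
Tree: B1–B2, B2–B3, B3–B4
Every bag has size at most 4, so the width is 4 − 1 = 3 and tw(G) ≤ 3. For the lower bound: the 4 vertex sets {1,5}, {4,6}, {0}, {2} are disjoint, each induces a connected subgraph, and every pair is joined by at least one edge of G. Contracting each set to a single vertex therefore yields K_{4} as a minor, and since treewidth is minor-monotone, tw(G) ≥ tw(K_{4}) = 3. Hence tw(G) = 3 exactly.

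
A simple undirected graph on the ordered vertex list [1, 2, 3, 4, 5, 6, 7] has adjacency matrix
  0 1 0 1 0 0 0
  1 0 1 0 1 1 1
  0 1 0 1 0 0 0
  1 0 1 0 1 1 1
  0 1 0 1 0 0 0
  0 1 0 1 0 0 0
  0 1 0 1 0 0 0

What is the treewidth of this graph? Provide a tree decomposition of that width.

Treewidth 2.
One optimal decomposition is:
Bags: B1 = {2, 3, 4}  B2 = {1, 2, 4}  B3 = {2, 4, 5}  B4 = {2, 4, 7}  B5 = {2, 4, 6}
Tree: B1–B2, B2–B3, B3–B4, B4–B5

The largest bag has 3 vertices, giving width 2; this decomposition certifies tw(G) ≤ 2. Since 2–3–4–1–2 is a cycle in G, G is not acyclic. Forests are exactly the graphs of treewidth ≤ 1, so tw(G) ≥ 2. Combining the bounds, tw(G) = 2.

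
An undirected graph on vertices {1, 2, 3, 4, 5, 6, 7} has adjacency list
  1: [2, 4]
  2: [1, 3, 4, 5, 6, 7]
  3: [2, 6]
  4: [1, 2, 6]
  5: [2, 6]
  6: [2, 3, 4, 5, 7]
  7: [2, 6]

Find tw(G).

2

A width-2 tree decomposition is:
Bags: B1 = {2, 4, 6}  B2 = {2, 3, 6}  B3 = {2, 5, 6}  B4 = {2, 6, 7}  B5 = {1, 2, 4}
Tree: B1–B2, B1–B3, B2–B4, B1–B5
The largest bag has 3 vertices, giving width 2; this decomposition certifies tw(G) ≤ 2. For the lower bound, the 3 vertices {1, 2, 4} are pairwise adjacent, and any tree decomposition puts a clique entirely inside one bag — forcing width ≥ 2. Hence tw(G) = 2 exactly.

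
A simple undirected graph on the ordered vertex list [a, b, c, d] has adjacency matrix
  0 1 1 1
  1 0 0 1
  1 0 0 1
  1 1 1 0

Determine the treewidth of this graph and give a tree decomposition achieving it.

Treewidth 2.
Bags: B1 = {a, c, d}  B2 = {a, b, d}
Tree: B1–B2

The largest bag has 3 vertices, giving width 2; this decomposition certifies tw(G) ≤ 2. On the other hand G contains the 3-clique {a, c, d}. A clique must lie in a single bag of any decomposition, so no decomposition can have width below 2. Combining the bounds, tw(G) = 2.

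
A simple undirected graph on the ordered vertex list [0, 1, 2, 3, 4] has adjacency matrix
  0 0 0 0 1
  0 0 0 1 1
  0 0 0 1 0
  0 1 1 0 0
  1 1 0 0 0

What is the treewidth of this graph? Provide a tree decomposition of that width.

The largest bag has 2 vertices, giving width 1; this decomposition certifies tw(G) ≤ 1. Any graph with an edge has treewidth ≥ 1, and G has the edge 3–1. Therefore the treewidth is 1.

Treewidth 1.
One optimal decomposition is:
Bags: B1 = {1, 3}  B2 = {1, 4}  B3 = {0, 4}  B4 = {2, 3}
Tree: B1–B2, B2–B3, B1–B4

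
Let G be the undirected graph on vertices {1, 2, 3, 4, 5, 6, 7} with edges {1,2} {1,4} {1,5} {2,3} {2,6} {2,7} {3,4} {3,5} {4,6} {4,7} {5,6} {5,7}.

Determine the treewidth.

A width-3 tree decomposition is:
Bags: B1 = {2, 4, 5, 7}  B2 = {2, 4, 5, 6}  B3 = {1, 2, 4, 5}  B4 = {2, 3, 4, 5}
Tree: B1–B2, B2–B3, B3–B4
The largest bag has 4 vertices, giving width 3; this decomposition certifies tw(G) ≤ 3. For the lower bound: the 4 vertex sets {5,7}, {4,6}, {2}, {1} are disjoint, each induces a connected subgraph, and every pair is joined by at least one edge of G. Contracting each set to a single vertex therefore yields K_{4} as a minor, and since treewidth is minor-monotone, tw(G) ≥ tw(K_{4}) = 3. Combining the bounds, tw(G) = 3.

3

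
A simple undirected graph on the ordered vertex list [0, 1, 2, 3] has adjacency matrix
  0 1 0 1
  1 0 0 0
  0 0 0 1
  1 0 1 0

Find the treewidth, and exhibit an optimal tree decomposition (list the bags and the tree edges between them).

Treewidth 1.
Bags: B1 = {0, 3}  B2 = {2, 3}  B3 = {0, 1}
Tree: B1–B2, B1–B3

Every bag has size at most 2, so the width is 2 − 1 = 1 and tw(G) ≤ 1. G has an edge, so its treewidth is at least 1. The upper and lower bounds meet at 1, so that is the treewidth.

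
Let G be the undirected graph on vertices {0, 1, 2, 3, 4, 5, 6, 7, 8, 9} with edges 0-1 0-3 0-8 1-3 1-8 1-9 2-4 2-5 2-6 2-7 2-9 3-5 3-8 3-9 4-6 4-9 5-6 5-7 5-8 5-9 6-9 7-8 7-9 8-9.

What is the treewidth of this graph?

A width-3 tree decomposition is:
Bags: B1 = {1, 3, 8, 9}  B2 = {3, 5, 8, 9}  B3 = {5, 7, 8, 9}  B4 = {0, 1, 3, 8}  B5 = {2, 5, 7, 9}  B6 = {2, 5, 6, 9}  B7 = {2, 4, 6, 9}
Tree: B1–B2, B2–B3, B1–B4, B3–B5, B5–B6, B6–B7
Every bag has size at most 4, so the width is 4 − 1 = 3 and tw(G) ≤ 3. On the other hand G contains the 4-clique {0, 1, 3, 8}. A clique must lie in a single bag of any decomposition, so no decomposition can have width below 3. Hence tw(G) = 3 exactly.

3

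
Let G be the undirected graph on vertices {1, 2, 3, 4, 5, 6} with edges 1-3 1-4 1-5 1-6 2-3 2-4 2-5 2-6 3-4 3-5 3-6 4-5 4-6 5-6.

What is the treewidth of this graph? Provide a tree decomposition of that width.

Treewidth 4.
One such decomposition:
Bags: B1 = {1, 3, 4, 5, 6}  B2 = {2, 3, 4, 5, 6}
Tree: B1–B2

Every bag has size at most 5, so the width is 5 − 1 = 4 and tw(G) ≤ 4. For the lower bound, the 5 vertices {1, 3, 4, 5, 6} are pairwise adjacent, and any tree decomposition puts a clique entirely inside one bag — forcing width ≥ 4. Combining the bounds, tw(G) = 4.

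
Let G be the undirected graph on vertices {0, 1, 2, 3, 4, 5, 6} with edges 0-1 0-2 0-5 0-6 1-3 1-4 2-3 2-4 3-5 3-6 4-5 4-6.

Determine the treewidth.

A width-3 tree decomposition is:
Bags: B1 = {0, 1, 3, 4}  B2 = {0, 3, 4, 5}  B3 = {0, 2, 3, 4}  B4 = {0, 3, 4, 6}
Tree: B1–B2, B2–B3, B3–B4
The largest bag has 4 vertices, giving width 3; this decomposition certifies tw(G) ≤ 3. For the lower bound: the 4 vertex sets {0,1}, {4,5}, {3}, {2} are disjoint, each induces a connected subgraph, and every pair is joined by at least one edge of G. Contracting each set to a single vertex therefore yields K_{4} as a minor, and since treewidth is minor-monotone, tw(G) ≥ tw(K_{4}) = 3. Combining the bounds, tw(G) = 3.

3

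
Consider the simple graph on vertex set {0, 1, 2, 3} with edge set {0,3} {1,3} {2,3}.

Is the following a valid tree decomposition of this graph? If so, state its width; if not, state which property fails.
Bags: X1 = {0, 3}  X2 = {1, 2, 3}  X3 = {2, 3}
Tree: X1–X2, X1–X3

A tree decomposition must satisfy three properties: every vertex lies in some bag; for every edge, both endpoints lie together in some bag; and for every vertex, the bags containing it form a connected subtree. Here bags containing vertex 2 are not connected in the tree, so the decomposition is invalid.

No — bags containing vertex 2 are not connected in the tree.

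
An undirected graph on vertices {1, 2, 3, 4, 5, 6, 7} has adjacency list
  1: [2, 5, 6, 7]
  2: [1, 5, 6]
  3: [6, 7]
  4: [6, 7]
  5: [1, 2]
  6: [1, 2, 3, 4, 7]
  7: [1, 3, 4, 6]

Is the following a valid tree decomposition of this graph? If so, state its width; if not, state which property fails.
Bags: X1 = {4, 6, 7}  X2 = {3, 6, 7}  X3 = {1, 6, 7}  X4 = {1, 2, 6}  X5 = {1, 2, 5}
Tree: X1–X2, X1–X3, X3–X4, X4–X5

Yes; width 2.

Every vertex of G appears in some bag (union = {1, 2, 3, 4, 5, 6, 7}); every edge is covered by a bag; and for each vertex v the set of bags containing v is connected in the bag tree. The decomposition is therefore valid. The largest bag has 3 vertices, so the width is 2.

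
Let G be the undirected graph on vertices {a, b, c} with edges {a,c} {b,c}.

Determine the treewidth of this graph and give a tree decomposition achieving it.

Treewidth 1.
Bags: B1 = {a, c}  B2 = {b, c}
Tree: B1–B2

Each bag holds 2 vertices, so the decomposition has width 1, which upper-bounds the treewidth. Any graph with an edge has treewidth ≥ 1, and G has the edge c–a. Therefore the treewidth is 1.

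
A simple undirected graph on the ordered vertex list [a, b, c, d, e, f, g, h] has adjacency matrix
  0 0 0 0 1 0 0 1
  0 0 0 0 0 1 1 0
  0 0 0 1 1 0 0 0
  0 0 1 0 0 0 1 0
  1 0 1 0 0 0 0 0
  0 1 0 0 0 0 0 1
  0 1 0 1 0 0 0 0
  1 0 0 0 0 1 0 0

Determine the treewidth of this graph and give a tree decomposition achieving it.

Treewidth 2.
Bags: B1 = {a, e, h}  B2 = {c, e, h}  B3 = {c, d, h}  B4 = {d, g, h}  B5 = {b, g, h}  B6 = {b, f, h}
Tree: B1–B2, B2–B3, B3–B4, B4–B5, B5–B6

The largest bag has 3 vertices, giving width 2; this decomposition certifies tw(G) ≤ 2. The edges h–a–e–c–d–g–b–f–h form a cycle, so G is not a tree and its treewidth is at least 2. The upper and lower bounds meet at 2, so that is the treewidth.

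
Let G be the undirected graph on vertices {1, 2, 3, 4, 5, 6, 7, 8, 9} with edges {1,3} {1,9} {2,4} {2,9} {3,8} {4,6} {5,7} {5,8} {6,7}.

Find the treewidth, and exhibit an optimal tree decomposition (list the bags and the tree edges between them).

Treewidth 2.
Bags: B1 = {5, 7, 8}  B2 = {3, 7, 8}  B3 = {1, 3, 7}  B4 = {1, 7, 9}  B5 = {2, 7, 9}  B6 = {2, 4, 7}  B7 = {4, 6, 7}
Tree: B1–B2, B2–B3, B3–B4, B4–B5, B5–B6, B6–B7

Each bag holds 3 vertices, so the decomposition has width 2, which upper-bounds the treewidth. Since 7–5–8–3–1–9–2–4–6–7 is a cycle in G, G is not acyclic. Forests are exactly the graphs of treewidth ≤ 1, so tw(G) ≥ 2. Combining the bounds, tw(G) = 2.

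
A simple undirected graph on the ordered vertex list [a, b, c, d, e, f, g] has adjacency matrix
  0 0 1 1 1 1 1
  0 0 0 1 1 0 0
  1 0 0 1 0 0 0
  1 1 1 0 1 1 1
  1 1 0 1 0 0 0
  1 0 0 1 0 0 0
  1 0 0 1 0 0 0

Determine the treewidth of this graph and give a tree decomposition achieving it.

Each bag holds 3 vertices, so the decomposition has width 2, which upper-bounds the treewidth. On the other hand G contains the 3-clique {a, d, g}. A clique must lie in a single bag of any decomposition, so no decomposition can have width below 2. Hence tw(G) = 2 exactly.

Treewidth 2.
One such decomposition:
Bags: B1 = {a, d, e}  B2 = {a, c, d}  B3 = {b, d, e}  B4 = {a, d, g}  B5 = {a, d, f}
Tree: B1–B2, B1–B3, B2–B4, B2–B5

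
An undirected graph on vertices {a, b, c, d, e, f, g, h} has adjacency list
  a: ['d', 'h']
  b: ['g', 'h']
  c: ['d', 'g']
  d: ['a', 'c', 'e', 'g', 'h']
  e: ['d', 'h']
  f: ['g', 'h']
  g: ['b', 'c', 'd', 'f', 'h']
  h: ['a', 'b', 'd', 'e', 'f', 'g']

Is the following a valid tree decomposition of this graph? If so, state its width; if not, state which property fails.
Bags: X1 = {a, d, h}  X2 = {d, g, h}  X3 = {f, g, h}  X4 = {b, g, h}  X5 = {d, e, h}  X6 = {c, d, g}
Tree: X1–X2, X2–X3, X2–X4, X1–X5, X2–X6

Yes; width 2.

Checking the three conditions: (i) the bags cover all of {a, b, c, d, e, f, g, h}; (ii) for each edge, some bag contains both endpoints; (iii) the bags containing any fixed vertex form a subtree. All hold, so the decomposition is valid with width 3 − 1 = 2.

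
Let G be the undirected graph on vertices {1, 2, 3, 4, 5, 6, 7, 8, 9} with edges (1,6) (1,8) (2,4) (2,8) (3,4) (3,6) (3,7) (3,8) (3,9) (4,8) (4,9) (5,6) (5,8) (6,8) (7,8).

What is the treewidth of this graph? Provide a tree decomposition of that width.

Treewidth 2.
One optimal decomposition is:
Bags: B1 = {5, 6, 8}  B2 = {3, 6, 8}  B3 = {1, 6, 8}  B4 = {3, 4, 8}  B5 = {3, 7, 8}  B6 = {2, 4, 8}  B7 = {3, 4, 9}
Tree: B1–B2, B1–B3, B2–B4, B4–B5, B4–B6, B4–B7

Each bag holds 3 vertices, so the decomposition has width 2, which upper-bounds the treewidth. For the lower bound, the 3 vertices {1, 6, 8} are pairwise adjacent, and any tree decomposition puts a clique entirely inside one bag — forcing width ≥ 2. Hence tw(G) = 2 exactly.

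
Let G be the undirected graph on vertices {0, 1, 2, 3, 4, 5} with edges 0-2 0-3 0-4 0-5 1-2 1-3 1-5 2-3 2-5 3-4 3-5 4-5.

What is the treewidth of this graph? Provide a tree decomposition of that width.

The largest bag has 4 vertices, giving width 3; this decomposition certifies tw(G) ≤ 3. Conversely, {0, 2, 3, 5} is a clique of size 4, and the vertices of any clique must share a bag in every tree decomposition; so some bag has ≥ 4 vertices and tw(G) ≥ 3. Combining the bounds, tw(G) = 3.

Treewidth 3.
One optimal decomposition is:
Bags: B1 = {0, 2, 3, 5}  B2 = {1, 2, 3, 5}  B3 = {0, 3, 4, 5}
Tree: B1–B2, B1–B3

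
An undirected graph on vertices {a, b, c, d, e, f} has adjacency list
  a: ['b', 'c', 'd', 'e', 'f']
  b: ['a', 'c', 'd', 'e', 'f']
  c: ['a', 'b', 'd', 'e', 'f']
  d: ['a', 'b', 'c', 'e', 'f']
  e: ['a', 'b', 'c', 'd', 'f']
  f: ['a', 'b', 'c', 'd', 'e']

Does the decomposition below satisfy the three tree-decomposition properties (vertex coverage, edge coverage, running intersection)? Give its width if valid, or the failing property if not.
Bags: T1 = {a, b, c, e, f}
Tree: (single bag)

A tree decomposition must satisfy three properties: every vertex lies in some bag; for every edge, both endpoints lie together in some bag; and for every vertex, the bags containing it form a connected subtree. Here vertex d appears in no bag, so the decomposition is invalid.

No — vertex d appears in no bag.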